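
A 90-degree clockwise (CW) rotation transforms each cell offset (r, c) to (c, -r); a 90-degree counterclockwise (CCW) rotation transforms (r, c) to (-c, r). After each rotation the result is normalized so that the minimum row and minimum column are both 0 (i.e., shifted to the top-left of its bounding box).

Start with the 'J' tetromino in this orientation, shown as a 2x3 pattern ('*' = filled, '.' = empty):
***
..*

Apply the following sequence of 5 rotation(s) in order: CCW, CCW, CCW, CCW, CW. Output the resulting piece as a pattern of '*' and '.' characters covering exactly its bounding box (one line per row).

Answer: .*
.*
**

Derivation:
Start:
***
..*
After rotation 1 (CCW):
**
*.
*.
After rotation 2 (CCW):
*..
***
After rotation 3 (CCW):
.*
.*
**
After rotation 4 (CCW):
***
..*
After rotation 5 (CW):
.*
.*
**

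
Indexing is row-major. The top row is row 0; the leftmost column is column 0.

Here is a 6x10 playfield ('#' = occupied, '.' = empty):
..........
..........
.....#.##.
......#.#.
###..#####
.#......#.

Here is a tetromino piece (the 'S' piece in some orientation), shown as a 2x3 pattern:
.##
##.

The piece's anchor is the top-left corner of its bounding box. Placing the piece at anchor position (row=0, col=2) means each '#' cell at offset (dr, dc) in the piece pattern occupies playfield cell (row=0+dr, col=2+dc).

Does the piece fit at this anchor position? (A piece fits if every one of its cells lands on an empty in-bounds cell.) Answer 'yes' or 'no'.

Answer: yes

Derivation:
Check each piece cell at anchor (0, 2):
  offset (0,1) -> (0,3): empty -> OK
  offset (0,2) -> (0,4): empty -> OK
  offset (1,0) -> (1,2): empty -> OK
  offset (1,1) -> (1,3): empty -> OK
All cells valid: yes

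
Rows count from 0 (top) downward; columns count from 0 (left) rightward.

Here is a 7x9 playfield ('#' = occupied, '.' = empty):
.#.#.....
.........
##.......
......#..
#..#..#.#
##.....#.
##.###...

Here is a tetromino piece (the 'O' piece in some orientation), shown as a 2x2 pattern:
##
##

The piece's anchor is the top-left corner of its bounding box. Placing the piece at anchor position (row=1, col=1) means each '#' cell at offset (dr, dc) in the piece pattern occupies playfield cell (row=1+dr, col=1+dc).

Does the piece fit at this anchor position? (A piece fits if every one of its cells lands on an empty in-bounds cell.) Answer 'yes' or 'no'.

Check each piece cell at anchor (1, 1):
  offset (0,0) -> (1,1): empty -> OK
  offset (0,1) -> (1,2): empty -> OK
  offset (1,0) -> (2,1): occupied ('#') -> FAIL
  offset (1,1) -> (2,2): empty -> OK
All cells valid: no

Answer: no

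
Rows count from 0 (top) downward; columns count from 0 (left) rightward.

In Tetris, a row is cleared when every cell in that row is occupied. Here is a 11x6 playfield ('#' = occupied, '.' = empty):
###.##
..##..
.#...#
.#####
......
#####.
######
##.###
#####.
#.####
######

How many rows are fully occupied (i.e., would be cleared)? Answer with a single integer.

Answer: 2

Derivation:
Check each row:
  row 0: 1 empty cell -> not full
  row 1: 4 empty cells -> not full
  row 2: 4 empty cells -> not full
  row 3: 1 empty cell -> not full
  row 4: 6 empty cells -> not full
  row 5: 1 empty cell -> not full
  row 6: 0 empty cells -> FULL (clear)
  row 7: 1 empty cell -> not full
  row 8: 1 empty cell -> not full
  row 9: 1 empty cell -> not full
  row 10: 0 empty cells -> FULL (clear)
Total rows cleared: 2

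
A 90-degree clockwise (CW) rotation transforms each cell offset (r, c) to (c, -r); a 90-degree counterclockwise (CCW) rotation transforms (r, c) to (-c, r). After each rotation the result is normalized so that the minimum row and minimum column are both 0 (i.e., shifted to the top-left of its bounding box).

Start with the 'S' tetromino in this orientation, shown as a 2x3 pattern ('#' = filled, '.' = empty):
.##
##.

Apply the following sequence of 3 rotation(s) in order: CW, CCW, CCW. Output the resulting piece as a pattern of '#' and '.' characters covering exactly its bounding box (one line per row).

Answer: #.
##
.#

Derivation:
Start:
.##
##.
After rotation 1 (CW):
#.
##
.#
After rotation 2 (CCW):
.##
##.
After rotation 3 (CCW):
#.
##
.#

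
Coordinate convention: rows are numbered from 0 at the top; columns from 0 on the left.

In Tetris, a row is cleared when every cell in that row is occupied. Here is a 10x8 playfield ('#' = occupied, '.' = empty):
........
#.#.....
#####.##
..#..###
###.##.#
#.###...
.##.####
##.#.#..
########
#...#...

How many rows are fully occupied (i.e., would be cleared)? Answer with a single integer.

Check each row:
  row 0: 8 empty cells -> not full
  row 1: 6 empty cells -> not full
  row 2: 1 empty cell -> not full
  row 3: 4 empty cells -> not full
  row 4: 2 empty cells -> not full
  row 5: 4 empty cells -> not full
  row 6: 2 empty cells -> not full
  row 7: 4 empty cells -> not full
  row 8: 0 empty cells -> FULL (clear)
  row 9: 6 empty cells -> not full
Total rows cleared: 1

Answer: 1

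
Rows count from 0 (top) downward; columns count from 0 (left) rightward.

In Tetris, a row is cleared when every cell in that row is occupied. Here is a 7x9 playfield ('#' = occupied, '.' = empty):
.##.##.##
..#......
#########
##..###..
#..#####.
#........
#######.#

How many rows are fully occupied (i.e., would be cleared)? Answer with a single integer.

Check each row:
  row 0: 3 empty cells -> not full
  row 1: 8 empty cells -> not full
  row 2: 0 empty cells -> FULL (clear)
  row 3: 4 empty cells -> not full
  row 4: 3 empty cells -> not full
  row 5: 8 empty cells -> not full
  row 6: 1 empty cell -> not full
Total rows cleared: 1

Answer: 1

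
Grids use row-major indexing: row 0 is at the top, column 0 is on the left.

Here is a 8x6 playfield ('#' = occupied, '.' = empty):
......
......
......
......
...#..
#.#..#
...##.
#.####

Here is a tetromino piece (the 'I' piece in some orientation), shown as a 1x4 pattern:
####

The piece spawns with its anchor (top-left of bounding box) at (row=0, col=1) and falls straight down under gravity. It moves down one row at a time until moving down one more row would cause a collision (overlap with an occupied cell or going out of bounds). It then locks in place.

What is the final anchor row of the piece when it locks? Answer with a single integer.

Answer: 3

Derivation:
Spawn at (row=0, col=1). Try each row:
  row 0: fits
  row 1: fits
  row 2: fits
  row 3: fits
  row 4: blocked -> lock at row 3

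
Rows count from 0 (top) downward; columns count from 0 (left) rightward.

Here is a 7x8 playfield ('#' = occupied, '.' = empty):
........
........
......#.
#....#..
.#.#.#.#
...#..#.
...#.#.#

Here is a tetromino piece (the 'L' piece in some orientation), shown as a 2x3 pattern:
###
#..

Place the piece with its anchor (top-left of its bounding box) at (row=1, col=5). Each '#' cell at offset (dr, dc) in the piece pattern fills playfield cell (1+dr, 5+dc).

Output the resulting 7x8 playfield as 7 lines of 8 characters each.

Answer: ........
.....###
.....##.
#....#..
.#.#.#.#
...#..#.
...#.#.#

Derivation:
Fill (1+0,5+0) = (1,5)
Fill (1+0,5+1) = (1,6)
Fill (1+0,5+2) = (1,7)
Fill (1+1,5+0) = (2,5)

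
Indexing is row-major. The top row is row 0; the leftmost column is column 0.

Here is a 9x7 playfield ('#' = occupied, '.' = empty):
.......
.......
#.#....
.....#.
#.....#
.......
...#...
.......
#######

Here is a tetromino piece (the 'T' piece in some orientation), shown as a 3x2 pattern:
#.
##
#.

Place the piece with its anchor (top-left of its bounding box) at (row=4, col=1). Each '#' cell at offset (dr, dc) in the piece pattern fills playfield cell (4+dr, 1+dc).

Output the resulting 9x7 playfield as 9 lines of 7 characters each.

Answer: .......
.......
#.#....
.....#.
##....#
.##....
.#.#...
.......
#######

Derivation:
Fill (4+0,1+0) = (4,1)
Fill (4+1,1+0) = (5,1)
Fill (4+1,1+1) = (5,2)
Fill (4+2,1+0) = (6,1)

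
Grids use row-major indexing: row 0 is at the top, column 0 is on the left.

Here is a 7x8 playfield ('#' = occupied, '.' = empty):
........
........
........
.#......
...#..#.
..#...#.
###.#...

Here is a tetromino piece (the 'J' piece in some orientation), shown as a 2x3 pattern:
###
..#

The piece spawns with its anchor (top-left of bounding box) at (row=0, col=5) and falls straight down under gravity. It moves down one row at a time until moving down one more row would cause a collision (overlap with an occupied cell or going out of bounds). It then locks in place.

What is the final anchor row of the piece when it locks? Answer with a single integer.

Answer: 3

Derivation:
Spawn at (row=0, col=5). Try each row:
  row 0: fits
  row 1: fits
  row 2: fits
  row 3: fits
  row 4: blocked -> lock at row 3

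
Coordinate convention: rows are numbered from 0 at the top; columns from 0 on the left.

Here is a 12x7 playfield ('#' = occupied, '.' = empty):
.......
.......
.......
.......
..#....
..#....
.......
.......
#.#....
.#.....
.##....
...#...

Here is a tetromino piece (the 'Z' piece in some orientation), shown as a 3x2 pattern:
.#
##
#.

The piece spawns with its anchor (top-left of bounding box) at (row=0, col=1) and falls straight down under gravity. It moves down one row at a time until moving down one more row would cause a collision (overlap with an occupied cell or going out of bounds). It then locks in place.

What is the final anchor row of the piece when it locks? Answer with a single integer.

Spawn at (row=0, col=1). Try each row:
  row 0: fits
  row 1: fits
  row 2: fits
  row 3: blocked -> lock at row 2

Answer: 2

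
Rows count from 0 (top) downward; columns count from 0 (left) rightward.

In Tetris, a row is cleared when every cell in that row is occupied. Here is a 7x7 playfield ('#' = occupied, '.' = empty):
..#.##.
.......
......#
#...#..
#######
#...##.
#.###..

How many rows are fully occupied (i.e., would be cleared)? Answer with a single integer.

Check each row:
  row 0: 4 empty cells -> not full
  row 1: 7 empty cells -> not full
  row 2: 6 empty cells -> not full
  row 3: 5 empty cells -> not full
  row 4: 0 empty cells -> FULL (clear)
  row 5: 4 empty cells -> not full
  row 6: 3 empty cells -> not full
Total rows cleared: 1

Answer: 1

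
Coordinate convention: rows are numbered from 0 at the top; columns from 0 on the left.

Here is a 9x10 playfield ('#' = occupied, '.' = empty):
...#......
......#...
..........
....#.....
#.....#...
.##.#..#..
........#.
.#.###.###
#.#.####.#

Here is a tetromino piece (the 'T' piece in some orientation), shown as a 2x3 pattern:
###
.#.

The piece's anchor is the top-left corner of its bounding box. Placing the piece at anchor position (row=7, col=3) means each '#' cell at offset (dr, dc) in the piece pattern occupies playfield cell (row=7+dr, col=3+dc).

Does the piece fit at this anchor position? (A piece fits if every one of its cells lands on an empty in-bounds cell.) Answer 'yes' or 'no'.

Check each piece cell at anchor (7, 3):
  offset (0,0) -> (7,3): occupied ('#') -> FAIL
  offset (0,1) -> (7,4): occupied ('#') -> FAIL
  offset (0,2) -> (7,5): occupied ('#') -> FAIL
  offset (1,1) -> (8,4): occupied ('#') -> FAIL
All cells valid: no

Answer: no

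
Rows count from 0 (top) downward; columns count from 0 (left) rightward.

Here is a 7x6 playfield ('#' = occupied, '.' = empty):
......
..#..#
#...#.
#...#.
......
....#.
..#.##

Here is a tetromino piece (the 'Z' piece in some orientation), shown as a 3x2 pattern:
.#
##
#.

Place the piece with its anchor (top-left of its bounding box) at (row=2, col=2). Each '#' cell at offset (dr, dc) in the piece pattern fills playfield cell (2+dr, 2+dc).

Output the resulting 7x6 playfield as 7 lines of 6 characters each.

Answer: ......
..#..#
#..##.
#.###.
..#...
....#.
..#.##

Derivation:
Fill (2+0,2+1) = (2,3)
Fill (2+1,2+0) = (3,2)
Fill (2+1,2+1) = (3,3)
Fill (2+2,2+0) = (4,2)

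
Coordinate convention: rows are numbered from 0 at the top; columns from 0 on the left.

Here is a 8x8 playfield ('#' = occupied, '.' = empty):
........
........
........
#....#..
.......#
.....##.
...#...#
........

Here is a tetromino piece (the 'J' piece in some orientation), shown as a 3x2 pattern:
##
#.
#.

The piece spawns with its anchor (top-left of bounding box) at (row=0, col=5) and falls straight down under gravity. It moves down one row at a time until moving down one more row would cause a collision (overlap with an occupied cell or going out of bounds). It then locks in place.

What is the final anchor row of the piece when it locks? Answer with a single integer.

Answer: 0

Derivation:
Spawn at (row=0, col=5). Try each row:
  row 0: fits
  row 1: blocked -> lock at row 0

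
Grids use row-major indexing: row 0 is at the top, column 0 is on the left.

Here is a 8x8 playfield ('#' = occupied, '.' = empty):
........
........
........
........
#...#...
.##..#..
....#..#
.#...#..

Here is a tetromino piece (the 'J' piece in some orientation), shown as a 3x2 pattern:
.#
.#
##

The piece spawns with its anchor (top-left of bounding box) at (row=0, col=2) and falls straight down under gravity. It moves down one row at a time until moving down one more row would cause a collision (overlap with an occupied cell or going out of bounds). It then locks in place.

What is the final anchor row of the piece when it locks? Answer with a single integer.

Spawn at (row=0, col=2). Try each row:
  row 0: fits
  row 1: fits
  row 2: fits
  row 3: blocked -> lock at row 2

Answer: 2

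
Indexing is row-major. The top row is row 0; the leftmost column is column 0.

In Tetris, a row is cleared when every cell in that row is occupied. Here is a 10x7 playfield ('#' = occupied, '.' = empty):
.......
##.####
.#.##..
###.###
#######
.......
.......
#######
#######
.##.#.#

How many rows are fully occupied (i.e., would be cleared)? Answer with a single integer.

Answer: 3

Derivation:
Check each row:
  row 0: 7 empty cells -> not full
  row 1: 1 empty cell -> not full
  row 2: 4 empty cells -> not full
  row 3: 1 empty cell -> not full
  row 4: 0 empty cells -> FULL (clear)
  row 5: 7 empty cells -> not full
  row 6: 7 empty cells -> not full
  row 7: 0 empty cells -> FULL (clear)
  row 8: 0 empty cells -> FULL (clear)
  row 9: 3 empty cells -> not full
Total rows cleared: 3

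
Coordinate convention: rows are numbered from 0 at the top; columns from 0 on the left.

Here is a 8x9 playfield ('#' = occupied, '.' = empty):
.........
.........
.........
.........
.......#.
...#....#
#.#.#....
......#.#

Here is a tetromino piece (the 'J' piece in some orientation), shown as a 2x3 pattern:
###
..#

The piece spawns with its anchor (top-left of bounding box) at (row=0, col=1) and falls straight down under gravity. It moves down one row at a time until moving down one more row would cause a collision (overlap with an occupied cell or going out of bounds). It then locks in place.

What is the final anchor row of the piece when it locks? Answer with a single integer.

Spawn at (row=0, col=1). Try each row:
  row 0: fits
  row 1: fits
  row 2: fits
  row 3: fits
  row 4: blocked -> lock at row 3

Answer: 3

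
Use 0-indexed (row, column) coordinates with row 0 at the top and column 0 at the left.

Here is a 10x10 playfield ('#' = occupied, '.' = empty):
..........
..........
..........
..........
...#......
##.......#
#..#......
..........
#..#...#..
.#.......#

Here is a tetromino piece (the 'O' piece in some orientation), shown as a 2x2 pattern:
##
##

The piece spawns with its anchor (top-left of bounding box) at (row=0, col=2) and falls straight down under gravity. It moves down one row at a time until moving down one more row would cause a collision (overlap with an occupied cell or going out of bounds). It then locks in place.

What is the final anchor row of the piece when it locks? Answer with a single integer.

Spawn at (row=0, col=2). Try each row:
  row 0: fits
  row 1: fits
  row 2: fits
  row 3: blocked -> lock at row 2

Answer: 2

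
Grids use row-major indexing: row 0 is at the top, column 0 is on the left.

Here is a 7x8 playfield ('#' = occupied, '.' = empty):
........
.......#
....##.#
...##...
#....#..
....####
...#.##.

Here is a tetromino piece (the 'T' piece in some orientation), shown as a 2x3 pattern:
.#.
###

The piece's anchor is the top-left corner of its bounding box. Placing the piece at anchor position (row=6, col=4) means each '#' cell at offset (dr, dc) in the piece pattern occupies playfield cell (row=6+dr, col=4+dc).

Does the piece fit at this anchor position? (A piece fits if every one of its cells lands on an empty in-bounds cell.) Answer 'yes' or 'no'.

Check each piece cell at anchor (6, 4):
  offset (0,1) -> (6,5): occupied ('#') -> FAIL
  offset (1,0) -> (7,4): out of bounds -> FAIL
  offset (1,1) -> (7,5): out of bounds -> FAIL
  offset (1,2) -> (7,6): out of bounds -> FAIL
All cells valid: no

Answer: no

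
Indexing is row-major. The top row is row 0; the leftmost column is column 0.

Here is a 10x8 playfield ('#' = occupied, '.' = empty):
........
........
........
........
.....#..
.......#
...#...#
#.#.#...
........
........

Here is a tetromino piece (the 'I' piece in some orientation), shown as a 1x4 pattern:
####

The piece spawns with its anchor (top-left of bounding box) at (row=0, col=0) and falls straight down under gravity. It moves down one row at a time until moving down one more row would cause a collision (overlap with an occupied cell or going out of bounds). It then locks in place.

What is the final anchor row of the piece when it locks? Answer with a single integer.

Answer: 5

Derivation:
Spawn at (row=0, col=0). Try each row:
  row 0: fits
  row 1: fits
  row 2: fits
  row 3: fits
  row 4: fits
  row 5: fits
  row 6: blocked -> lock at row 5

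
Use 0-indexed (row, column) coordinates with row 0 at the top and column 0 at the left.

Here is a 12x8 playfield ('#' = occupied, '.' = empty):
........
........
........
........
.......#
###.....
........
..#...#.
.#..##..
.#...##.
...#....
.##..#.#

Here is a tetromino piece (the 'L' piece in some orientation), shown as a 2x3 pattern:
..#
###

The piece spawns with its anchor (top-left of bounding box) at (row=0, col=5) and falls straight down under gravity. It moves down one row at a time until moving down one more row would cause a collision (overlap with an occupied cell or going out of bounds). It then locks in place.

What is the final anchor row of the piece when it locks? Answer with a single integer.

Answer: 2

Derivation:
Spawn at (row=0, col=5). Try each row:
  row 0: fits
  row 1: fits
  row 2: fits
  row 3: blocked -> lock at row 2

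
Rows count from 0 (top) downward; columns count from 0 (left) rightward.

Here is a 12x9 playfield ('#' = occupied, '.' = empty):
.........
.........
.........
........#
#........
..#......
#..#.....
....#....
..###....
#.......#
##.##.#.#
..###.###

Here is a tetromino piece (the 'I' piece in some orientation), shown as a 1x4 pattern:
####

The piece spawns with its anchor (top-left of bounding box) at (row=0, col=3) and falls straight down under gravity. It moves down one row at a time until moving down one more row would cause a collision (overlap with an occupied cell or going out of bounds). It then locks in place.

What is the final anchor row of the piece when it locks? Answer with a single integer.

Spawn at (row=0, col=3). Try each row:
  row 0: fits
  row 1: fits
  row 2: fits
  row 3: fits
  row 4: fits
  row 5: fits
  row 6: blocked -> lock at row 5

Answer: 5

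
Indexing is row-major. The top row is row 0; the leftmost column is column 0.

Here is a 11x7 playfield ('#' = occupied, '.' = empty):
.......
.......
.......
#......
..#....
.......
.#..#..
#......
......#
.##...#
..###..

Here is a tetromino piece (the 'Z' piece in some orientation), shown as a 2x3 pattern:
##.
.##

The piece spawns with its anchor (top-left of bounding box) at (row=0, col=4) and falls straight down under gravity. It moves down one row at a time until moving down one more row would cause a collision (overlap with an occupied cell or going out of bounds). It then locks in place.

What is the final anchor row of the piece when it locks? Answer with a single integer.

Answer: 5

Derivation:
Spawn at (row=0, col=4). Try each row:
  row 0: fits
  row 1: fits
  row 2: fits
  row 3: fits
  row 4: fits
  row 5: fits
  row 6: blocked -> lock at row 5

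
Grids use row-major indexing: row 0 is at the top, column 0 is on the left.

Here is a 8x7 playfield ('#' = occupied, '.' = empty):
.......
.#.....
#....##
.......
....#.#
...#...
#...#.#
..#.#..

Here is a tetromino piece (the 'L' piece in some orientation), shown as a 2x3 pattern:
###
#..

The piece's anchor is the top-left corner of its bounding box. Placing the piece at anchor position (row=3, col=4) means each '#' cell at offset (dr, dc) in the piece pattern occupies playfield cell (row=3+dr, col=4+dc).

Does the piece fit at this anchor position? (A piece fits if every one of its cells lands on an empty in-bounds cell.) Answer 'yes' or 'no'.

Check each piece cell at anchor (3, 4):
  offset (0,0) -> (3,4): empty -> OK
  offset (0,1) -> (3,5): empty -> OK
  offset (0,2) -> (3,6): empty -> OK
  offset (1,0) -> (4,4): occupied ('#') -> FAIL
All cells valid: no

Answer: no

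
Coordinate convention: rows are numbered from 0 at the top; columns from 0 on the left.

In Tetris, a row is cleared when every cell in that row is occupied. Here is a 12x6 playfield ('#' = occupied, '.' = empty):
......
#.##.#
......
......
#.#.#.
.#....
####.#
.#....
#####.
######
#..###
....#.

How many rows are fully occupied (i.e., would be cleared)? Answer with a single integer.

Check each row:
  row 0: 6 empty cells -> not full
  row 1: 2 empty cells -> not full
  row 2: 6 empty cells -> not full
  row 3: 6 empty cells -> not full
  row 4: 3 empty cells -> not full
  row 5: 5 empty cells -> not full
  row 6: 1 empty cell -> not full
  row 7: 5 empty cells -> not full
  row 8: 1 empty cell -> not full
  row 9: 0 empty cells -> FULL (clear)
  row 10: 2 empty cells -> not full
  row 11: 5 empty cells -> not full
Total rows cleared: 1

Answer: 1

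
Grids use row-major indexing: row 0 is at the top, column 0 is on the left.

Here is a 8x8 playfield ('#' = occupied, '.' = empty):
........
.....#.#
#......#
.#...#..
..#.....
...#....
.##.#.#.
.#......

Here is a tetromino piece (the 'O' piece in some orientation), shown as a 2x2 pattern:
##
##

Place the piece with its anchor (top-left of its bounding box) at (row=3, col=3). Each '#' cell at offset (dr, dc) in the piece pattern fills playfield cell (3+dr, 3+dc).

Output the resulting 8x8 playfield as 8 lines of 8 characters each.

Answer: ........
.....#.#
#......#
.#.###..
..###...
...#....
.##.#.#.
.#......

Derivation:
Fill (3+0,3+0) = (3,3)
Fill (3+0,3+1) = (3,4)
Fill (3+1,3+0) = (4,3)
Fill (3+1,3+1) = (4,4)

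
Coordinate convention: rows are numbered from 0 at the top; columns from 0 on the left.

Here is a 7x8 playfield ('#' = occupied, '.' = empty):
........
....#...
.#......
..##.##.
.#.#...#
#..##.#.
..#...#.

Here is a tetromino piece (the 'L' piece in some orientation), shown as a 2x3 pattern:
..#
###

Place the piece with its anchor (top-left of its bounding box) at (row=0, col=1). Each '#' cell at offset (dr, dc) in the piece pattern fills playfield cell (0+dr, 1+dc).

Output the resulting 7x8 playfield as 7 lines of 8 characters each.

Answer: ...#....
.####...
.#......
..##.##.
.#.#...#
#..##.#.
..#...#.

Derivation:
Fill (0+0,1+2) = (0,3)
Fill (0+1,1+0) = (1,1)
Fill (0+1,1+1) = (1,2)
Fill (0+1,1+2) = (1,3)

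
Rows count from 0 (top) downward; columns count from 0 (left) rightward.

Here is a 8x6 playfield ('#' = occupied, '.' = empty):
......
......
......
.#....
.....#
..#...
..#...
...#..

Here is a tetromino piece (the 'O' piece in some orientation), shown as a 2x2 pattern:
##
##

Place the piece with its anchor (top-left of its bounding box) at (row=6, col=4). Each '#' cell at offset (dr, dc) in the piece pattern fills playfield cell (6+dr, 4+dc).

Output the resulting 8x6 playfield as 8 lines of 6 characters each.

Answer: ......
......
......
.#....
.....#
..#...
..#.##
...###

Derivation:
Fill (6+0,4+0) = (6,4)
Fill (6+0,4+1) = (6,5)
Fill (6+1,4+0) = (7,4)
Fill (6+1,4+1) = (7,5)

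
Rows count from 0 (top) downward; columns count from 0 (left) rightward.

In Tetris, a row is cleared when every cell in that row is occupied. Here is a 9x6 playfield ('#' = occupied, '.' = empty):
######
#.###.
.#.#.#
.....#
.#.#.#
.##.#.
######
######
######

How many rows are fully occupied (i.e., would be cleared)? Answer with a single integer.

Check each row:
  row 0: 0 empty cells -> FULL (clear)
  row 1: 2 empty cells -> not full
  row 2: 3 empty cells -> not full
  row 3: 5 empty cells -> not full
  row 4: 3 empty cells -> not full
  row 5: 3 empty cells -> not full
  row 6: 0 empty cells -> FULL (clear)
  row 7: 0 empty cells -> FULL (clear)
  row 8: 0 empty cells -> FULL (clear)
Total rows cleared: 4

Answer: 4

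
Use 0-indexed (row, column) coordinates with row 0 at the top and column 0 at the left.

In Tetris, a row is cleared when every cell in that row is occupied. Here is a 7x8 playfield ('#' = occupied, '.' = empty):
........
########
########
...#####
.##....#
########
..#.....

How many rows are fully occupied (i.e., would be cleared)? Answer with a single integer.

Check each row:
  row 0: 8 empty cells -> not full
  row 1: 0 empty cells -> FULL (clear)
  row 2: 0 empty cells -> FULL (clear)
  row 3: 3 empty cells -> not full
  row 4: 5 empty cells -> not full
  row 5: 0 empty cells -> FULL (clear)
  row 6: 7 empty cells -> not full
Total rows cleared: 3

Answer: 3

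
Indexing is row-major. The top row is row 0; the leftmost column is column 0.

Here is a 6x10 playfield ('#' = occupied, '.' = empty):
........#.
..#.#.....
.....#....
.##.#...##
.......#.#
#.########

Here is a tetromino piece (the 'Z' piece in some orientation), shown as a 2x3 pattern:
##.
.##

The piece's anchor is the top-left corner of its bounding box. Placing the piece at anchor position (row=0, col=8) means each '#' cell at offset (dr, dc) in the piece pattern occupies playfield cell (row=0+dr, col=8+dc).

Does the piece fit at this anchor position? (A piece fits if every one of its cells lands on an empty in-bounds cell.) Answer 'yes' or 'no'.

Check each piece cell at anchor (0, 8):
  offset (0,0) -> (0,8): occupied ('#') -> FAIL
  offset (0,1) -> (0,9): empty -> OK
  offset (1,1) -> (1,9): empty -> OK
  offset (1,2) -> (1,10): out of bounds -> FAIL
All cells valid: no

Answer: no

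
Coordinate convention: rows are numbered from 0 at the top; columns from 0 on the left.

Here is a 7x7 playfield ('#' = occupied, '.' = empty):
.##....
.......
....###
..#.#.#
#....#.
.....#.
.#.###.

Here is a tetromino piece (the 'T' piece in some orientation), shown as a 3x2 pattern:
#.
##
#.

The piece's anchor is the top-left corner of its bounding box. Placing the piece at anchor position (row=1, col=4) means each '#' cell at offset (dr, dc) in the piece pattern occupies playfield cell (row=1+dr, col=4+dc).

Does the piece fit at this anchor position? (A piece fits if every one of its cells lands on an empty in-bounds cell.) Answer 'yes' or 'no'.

Answer: no

Derivation:
Check each piece cell at anchor (1, 4):
  offset (0,0) -> (1,4): empty -> OK
  offset (1,0) -> (2,4): occupied ('#') -> FAIL
  offset (1,1) -> (2,5): occupied ('#') -> FAIL
  offset (2,0) -> (3,4): occupied ('#') -> FAIL
All cells valid: no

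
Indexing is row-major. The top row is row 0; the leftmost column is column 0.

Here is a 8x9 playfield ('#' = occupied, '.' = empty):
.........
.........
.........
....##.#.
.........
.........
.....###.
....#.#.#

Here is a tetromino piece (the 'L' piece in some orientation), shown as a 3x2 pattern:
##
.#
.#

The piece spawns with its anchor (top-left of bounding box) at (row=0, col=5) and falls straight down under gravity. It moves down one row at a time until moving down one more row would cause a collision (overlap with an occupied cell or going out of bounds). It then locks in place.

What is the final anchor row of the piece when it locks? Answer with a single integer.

Answer: 2

Derivation:
Spawn at (row=0, col=5). Try each row:
  row 0: fits
  row 1: fits
  row 2: fits
  row 3: blocked -> lock at row 2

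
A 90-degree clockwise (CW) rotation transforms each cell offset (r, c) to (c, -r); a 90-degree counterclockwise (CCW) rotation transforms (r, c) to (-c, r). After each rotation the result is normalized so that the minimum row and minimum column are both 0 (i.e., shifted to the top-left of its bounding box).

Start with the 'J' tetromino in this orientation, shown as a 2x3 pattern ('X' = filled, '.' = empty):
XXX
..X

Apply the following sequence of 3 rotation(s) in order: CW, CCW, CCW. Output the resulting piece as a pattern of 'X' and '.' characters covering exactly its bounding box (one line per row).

Answer: XX
X.
X.

Derivation:
Start:
XXX
..X
After rotation 1 (CW):
.X
.X
XX
After rotation 2 (CCW):
XXX
..X
After rotation 3 (CCW):
XX
X.
X.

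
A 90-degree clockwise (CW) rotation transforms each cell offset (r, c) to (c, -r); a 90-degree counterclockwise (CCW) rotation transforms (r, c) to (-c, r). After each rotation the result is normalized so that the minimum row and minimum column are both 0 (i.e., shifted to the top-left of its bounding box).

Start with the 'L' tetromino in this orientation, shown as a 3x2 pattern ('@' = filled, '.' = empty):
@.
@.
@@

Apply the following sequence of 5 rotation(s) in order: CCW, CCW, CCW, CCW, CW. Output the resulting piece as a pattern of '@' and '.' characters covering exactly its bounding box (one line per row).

Answer: @@@
@..

Derivation:
Start:
@.
@.
@@
After rotation 1 (CCW):
..@
@@@
After rotation 2 (CCW):
@@
.@
.@
After rotation 3 (CCW):
@@@
@..
After rotation 4 (CCW):
@.
@.
@@
After rotation 5 (CW):
@@@
@..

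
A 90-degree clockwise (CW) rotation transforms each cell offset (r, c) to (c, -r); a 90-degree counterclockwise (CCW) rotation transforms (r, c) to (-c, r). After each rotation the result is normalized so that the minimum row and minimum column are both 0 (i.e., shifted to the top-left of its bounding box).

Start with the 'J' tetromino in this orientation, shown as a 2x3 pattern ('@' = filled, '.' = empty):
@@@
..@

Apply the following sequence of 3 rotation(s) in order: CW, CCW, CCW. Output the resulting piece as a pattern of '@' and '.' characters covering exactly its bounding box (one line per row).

Start:
@@@
..@
After rotation 1 (CW):
.@
.@
@@
After rotation 2 (CCW):
@@@
..@
After rotation 3 (CCW):
@@
@.
@.

Answer: @@
@.
@.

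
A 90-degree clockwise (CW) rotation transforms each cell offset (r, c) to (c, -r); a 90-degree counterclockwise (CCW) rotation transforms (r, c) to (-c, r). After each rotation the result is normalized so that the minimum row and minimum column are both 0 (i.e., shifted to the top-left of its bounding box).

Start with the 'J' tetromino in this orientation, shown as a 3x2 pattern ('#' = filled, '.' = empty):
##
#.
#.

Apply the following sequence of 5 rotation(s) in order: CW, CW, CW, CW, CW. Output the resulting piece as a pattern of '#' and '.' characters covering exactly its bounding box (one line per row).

Start:
##
#.
#.
After rotation 1 (CW):
###
..#
After rotation 2 (CW):
.#
.#
##
After rotation 3 (CW):
#..
###
After rotation 4 (CW):
##
#.
#.
After rotation 5 (CW):
###
..#

Answer: ###
..#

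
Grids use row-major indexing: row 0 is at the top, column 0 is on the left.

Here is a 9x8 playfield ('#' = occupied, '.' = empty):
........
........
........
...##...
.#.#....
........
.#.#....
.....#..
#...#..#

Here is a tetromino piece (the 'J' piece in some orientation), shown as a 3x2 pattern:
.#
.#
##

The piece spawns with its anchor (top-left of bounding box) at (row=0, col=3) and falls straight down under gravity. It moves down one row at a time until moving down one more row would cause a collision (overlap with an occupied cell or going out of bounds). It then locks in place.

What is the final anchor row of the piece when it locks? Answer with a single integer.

Spawn at (row=0, col=3). Try each row:
  row 0: fits
  row 1: blocked -> lock at row 0

Answer: 0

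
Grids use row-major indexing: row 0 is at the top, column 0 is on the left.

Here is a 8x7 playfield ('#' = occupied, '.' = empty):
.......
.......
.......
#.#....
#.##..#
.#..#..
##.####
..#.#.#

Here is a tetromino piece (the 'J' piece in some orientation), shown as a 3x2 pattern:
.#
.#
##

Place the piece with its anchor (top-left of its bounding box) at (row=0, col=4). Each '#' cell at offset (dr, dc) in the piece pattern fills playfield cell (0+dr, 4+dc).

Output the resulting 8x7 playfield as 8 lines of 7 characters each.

Answer: .....#.
.....#.
....##.
#.#....
#.##..#
.#..#..
##.####
..#.#.#

Derivation:
Fill (0+0,4+1) = (0,5)
Fill (0+1,4+1) = (1,5)
Fill (0+2,4+0) = (2,4)
Fill (0+2,4+1) = (2,5)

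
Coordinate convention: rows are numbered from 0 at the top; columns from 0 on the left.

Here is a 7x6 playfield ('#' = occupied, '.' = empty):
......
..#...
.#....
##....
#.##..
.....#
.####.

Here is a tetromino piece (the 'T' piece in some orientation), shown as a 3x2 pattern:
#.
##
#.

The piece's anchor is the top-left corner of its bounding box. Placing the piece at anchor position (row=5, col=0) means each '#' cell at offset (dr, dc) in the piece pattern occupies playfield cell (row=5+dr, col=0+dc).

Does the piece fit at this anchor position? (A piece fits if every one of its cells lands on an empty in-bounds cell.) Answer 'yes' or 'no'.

Check each piece cell at anchor (5, 0):
  offset (0,0) -> (5,0): empty -> OK
  offset (1,0) -> (6,0): empty -> OK
  offset (1,1) -> (6,1): occupied ('#') -> FAIL
  offset (2,0) -> (7,0): out of bounds -> FAIL
All cells valid: no

Answer: no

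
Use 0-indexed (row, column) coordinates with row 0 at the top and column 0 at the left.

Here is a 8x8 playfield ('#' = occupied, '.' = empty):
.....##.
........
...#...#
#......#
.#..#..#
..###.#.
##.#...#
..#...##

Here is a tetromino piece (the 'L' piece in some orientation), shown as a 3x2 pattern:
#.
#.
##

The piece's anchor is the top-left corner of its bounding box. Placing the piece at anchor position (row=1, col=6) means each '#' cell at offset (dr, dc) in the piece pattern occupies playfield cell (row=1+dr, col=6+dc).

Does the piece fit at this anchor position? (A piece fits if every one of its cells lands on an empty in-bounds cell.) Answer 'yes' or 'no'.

Check each piece cell at anchor (1, 6):
  offset (0,0) -> (1,6): empty -> OK
  offset (1,0) -> (2,6): empty -> OK
  offset (2,0) -> (3,6): empty -> OK
  offset (2,1) -> (3,7): occupied ('#') -> FAIL
All cells valid: no

Answer: no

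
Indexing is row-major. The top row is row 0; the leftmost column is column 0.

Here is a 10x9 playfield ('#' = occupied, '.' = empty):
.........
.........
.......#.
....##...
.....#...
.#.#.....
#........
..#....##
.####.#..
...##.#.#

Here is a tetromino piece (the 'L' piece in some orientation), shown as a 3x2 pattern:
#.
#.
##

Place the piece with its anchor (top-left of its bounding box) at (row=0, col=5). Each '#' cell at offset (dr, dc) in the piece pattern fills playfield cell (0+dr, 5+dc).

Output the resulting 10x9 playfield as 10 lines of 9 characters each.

Fill (0+0,5+0) = (0,5)
Fill (0+1,5+0) = (1,5)
Fill (0+2,5+0) = (2,5)
Fill (0+2,5+1) = (2,6)

Answer: .....#...
.....#...
.....###.
....##...
.....#...
.#.#.....
#........
..#....##
.####.#..
...##.#.#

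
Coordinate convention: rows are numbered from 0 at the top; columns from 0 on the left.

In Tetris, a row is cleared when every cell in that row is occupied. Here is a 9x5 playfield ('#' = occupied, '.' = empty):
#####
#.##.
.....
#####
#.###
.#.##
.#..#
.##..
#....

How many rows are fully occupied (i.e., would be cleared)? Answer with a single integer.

Answer: 2

Derivation:
Check each row:
  row 0: 0 empty cells -> FULL (clear)
  row 1: 2 empty cells -> not full
  row 2: 5 empty cells -> not full
  row 3: 0 empty cells -> FULL (clear)
  row 4: 1 empty cell -> not full
  row 5: 2 empty cells -> not full
  row 6: 3 empty cells -> not full
  row 7: 3 empty cells -> not full
  row 8: 4 empty cells -> not full
Total rows cleared: 2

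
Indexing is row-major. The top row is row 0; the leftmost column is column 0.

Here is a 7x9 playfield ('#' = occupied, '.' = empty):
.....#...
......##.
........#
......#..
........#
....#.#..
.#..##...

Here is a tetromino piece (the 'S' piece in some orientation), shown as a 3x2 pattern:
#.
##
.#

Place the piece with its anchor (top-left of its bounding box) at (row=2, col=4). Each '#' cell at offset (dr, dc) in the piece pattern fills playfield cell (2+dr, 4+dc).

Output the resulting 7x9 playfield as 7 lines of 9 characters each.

Answer: .....#...
......##.
....#...#
....###..
.....#..#
....#.#..
.#..##...

Derivation:
Fill (2+0,4+0) = (2,4)
Fill (2+1,4+0) = (3,4)
Fill (2+1,4+1) = (3,5)
Fill (2+2,4+1) = (4,5)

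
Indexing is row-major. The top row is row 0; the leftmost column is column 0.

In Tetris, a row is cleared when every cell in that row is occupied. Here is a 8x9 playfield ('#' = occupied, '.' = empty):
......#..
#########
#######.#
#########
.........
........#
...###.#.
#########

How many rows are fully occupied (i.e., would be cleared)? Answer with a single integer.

Answer: 3

Derivation:
Check each row:
  row 0: 8 empty cells -> not full
  row 1: 0 empty cells -> FULL (clear)
  row 2: 1 empty cell -> not full
  row 3: 0 empty cells -> FULL (clear)
  row 4: 9 empty cells -> not full
  row 5: 8 empty cells -> not full
  row 6: 5 empty cells -> not full
  row 7: 0 empty cells -> FULL (clear)
Total rows cleared: 3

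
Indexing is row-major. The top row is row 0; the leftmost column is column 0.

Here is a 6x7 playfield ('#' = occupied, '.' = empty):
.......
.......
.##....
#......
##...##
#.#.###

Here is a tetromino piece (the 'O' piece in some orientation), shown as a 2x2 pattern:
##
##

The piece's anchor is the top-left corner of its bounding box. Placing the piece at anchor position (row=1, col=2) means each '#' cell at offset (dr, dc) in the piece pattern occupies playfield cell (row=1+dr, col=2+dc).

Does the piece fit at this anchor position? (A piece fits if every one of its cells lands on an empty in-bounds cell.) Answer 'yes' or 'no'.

Answer: no

Derivation:
Check each piece cell at anchor (1, 2):
  offset (0,0) -> (1,2): empty -> OK
  offset (0,1) -> (1,3): empty -> OK
  offset (1,0) -> (2,2): occupied ('#') -> FAIL
  offset (1,1) -> (2,3): empty -> OK
All cells valid: no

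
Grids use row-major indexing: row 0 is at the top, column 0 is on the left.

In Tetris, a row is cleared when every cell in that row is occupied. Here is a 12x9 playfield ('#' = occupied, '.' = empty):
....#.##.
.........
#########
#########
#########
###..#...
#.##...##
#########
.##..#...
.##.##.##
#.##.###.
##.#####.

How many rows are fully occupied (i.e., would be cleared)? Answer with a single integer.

Check each row:
  row 0: 6 empty cells -> not full
  row 1: 9 empty cells -> not full
  row 2: 0 empty cells -> FULL (clear)
  row 3: 0 empty cells -> FULL (clear)
  row 4: 0 empty cells -> FULL (clear)
  row 5: 5 empty cells -> not full
  row 6: 4 empty cells -> not full
  row 7: 0 empty cells -> FULL (clear)
  row 8: 6 empty cells -> not full
  row 9: 3 empty cells -> not full
  row 10: 3 empty cells -> not full
  row 11: 2 empty cells -> not full
Total rows cleared: 4

Answer: 4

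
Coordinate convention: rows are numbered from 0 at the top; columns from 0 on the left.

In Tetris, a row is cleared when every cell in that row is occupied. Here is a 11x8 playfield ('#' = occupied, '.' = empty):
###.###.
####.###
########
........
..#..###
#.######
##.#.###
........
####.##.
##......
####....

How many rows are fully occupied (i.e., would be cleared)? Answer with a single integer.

Check each row:
  row 0: 2 empty cells -> not full
  row 1: 1 empty cell -> not full
  row 2: 0 empty cells -> FULL (clear)
  row 3: 8 empty cells -> not full
  row 4: 4 empty cells -> not full
  row 5: 1 empty cell -> not full
  row 6: 2 empty cells -> not full
  row 7: 8 empty cells -> not full
  row 8: 2 empty cells -> not full
  row 9: 6 empty cells -> not full
  row 10: 4 empty cells -> not full
Total rows cleared: 1

Answer: 1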